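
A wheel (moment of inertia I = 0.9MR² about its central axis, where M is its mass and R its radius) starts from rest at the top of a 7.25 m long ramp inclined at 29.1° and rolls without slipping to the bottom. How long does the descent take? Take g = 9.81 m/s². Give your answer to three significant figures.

The moment of inertia is 0.9MR², giving k ≡ I/(MR²) = 0.9.
Along the incline Mg sinθ − f = Ma, and torque about the center fR = Iα = kMR²(a/R) gives f = kMa.
Hence a = g sinθ/(1+k) = 9.81×sin29.1°/1.9 = 2.511 m/s².
Starting from rest, L = ½at², so t = √(2L/a) = √(2×7.25/2.511) ≈ 2.40 s.

t ≈ 2.40 s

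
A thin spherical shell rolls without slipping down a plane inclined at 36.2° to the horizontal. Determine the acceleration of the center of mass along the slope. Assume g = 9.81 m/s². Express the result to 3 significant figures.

a ≈ 3.48 m/s²

For this body I = (2/3)MR², i.e. k = I/(MR²) = 2/3.
Translational: Mg sinθ − f = Ma. Rotational about the CM: fR = Iα = kMRa, so f = kMa.
Eliminating f: Mg sinθ = (1+k)Ma, so a = g sinθ/(1+k) = 9.81 × sin36.2° / 1.667 ≈ 3.48 m/s².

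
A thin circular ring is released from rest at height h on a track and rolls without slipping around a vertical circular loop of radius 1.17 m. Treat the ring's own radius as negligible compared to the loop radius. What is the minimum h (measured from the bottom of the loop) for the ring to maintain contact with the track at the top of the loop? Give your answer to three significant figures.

The moment of inertia is MR², giving k ≡ I/(MR²) = 1.
At the top, contact is just lost when gravity alone supplies the centripetal force: Mg = Mv_top²/r, i.e. v_top² = gr.
With ω = v/R, the kinetic energy at speed v is ½(1+k)Mv² = Mv².
Energy conservation from release (height h) to the top (height 2r): Mgh = Mg(2r) + M·gr.
Thus h_min = 2r + (1+k)r/2 = r(2 + 2/2) = 1.17 × 3 ≈ 3.51 m.

h_min ≈ 3.51 m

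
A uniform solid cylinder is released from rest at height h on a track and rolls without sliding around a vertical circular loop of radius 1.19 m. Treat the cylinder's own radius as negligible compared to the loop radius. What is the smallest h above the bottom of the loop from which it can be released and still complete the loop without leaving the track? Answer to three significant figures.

With I = (1/2)MR², the ratio k = I/(MR²) is 0.5.
At the top of the loop, the minimum-contact condition is Mg = Mv_top²/r, so v_top² = gr.
With ω = v/R, the kinetic energy at speed v is ½(1+k)Mv² = (3/4)Mv².
Energy conservation from release (height h) to the top (height 2r): Mgh = Mg(2r) + (3/4)M·gr.
Thus h_min = 2r + (1+k)r/2 = r(2 + 1.5/2) = 1.19 × 2.75 ≈ 3.27 m.

h_min ≈ 3.27 m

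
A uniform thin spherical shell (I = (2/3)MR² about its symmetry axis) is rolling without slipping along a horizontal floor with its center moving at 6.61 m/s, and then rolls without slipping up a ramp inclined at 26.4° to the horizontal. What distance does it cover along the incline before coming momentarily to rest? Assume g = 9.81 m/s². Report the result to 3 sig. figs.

d ≈ 8.35 m

For this body I = (2/3)MR², i.e. k = I/(MR²) = 2/3.
Pure rolling means v = ωR; then KE = ½Mv² + ½I(v/R)² = ½(1+k)Mv² = (5/6)Mv².
Setting this equal to Mgh gives the vertical rise h = (1+k)v₀²/(2g) = 1.667×6.61²/(2×9.81) = 3.712 m.
Along the incline, d = h/sinθ = 3.712/sin26.4° ≈ 8.35 m.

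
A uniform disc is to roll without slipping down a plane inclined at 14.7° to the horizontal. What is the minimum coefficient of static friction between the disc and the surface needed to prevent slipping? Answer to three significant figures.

Here I = (1/2)MR², so the shape factor k = I/(MR²) = 0.5.
Along the incline Mg sinθ − f = Ma, and torque about the center fR = Iα = kMR²(a/R) gives f = kMa.
These give a = g sinθ/(1+k) and the required friction f = kMg sinθ/(1+k).
The normal force is N = Mg cosθ, so μ_min = f/N = k tanθ/(1+k).
μ_min = 0.5 × tan14.7° / 1.5 ≈ 0.0874.

μ_min ≈ 0.0874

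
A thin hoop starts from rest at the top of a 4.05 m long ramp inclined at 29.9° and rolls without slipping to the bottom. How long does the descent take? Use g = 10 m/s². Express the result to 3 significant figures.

Here I = MR², so the shape factor k = I/(MR²) = 1.
Newton's second law down the slope: Mg sinθ − f = Ma. The torque equation fR = Iα (with α = a/R) gives f = kMa.
Hence a = g sinθ/(1+k) = 10×sin29.9°/2 = 2.492 m/s².
Starting from rest, L = ½at², so t = √(2L/a) = √(2×4.05/2.492) ≈ 1.80 s.

t ≈ 1.80 s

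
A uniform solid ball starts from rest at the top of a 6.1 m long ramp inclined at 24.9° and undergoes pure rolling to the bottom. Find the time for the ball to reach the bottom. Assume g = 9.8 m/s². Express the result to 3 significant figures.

t ≈ 2.03 s

With I = (2/5)MR², the ratio k = I/(MR²) is 0.4.
Along the incline Mg sinθ − f = Ma, and torque about the center fR = Iα = kMR²(a/R) gives f = kMa.
Hence a = g sinθ/(1+k) = 9.8×sin24.9°/1.4 = 2.947 m/s².
With constant a from rest, t = √(2L/a) = √(2·6.1/2.947) ≈ 2.03 s.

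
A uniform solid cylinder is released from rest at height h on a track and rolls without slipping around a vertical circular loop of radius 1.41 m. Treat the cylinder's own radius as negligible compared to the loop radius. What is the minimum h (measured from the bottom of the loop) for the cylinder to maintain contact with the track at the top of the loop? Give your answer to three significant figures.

For this body I = (1/2)MR², i.e. k = I/(MR²) = 0.5.
At the top, contact is just lost when gravity alone supplies the centripetal force: Mg = Mv_top²/r, i.e. v_top² = gr.
With ω = v/R, the kinetic energy at speed v is ½(1+k)Mv² = (3/4)Mv².
Energy conservation from release (height h) to the top (height 2r): Mgh = Mg(2r) + (3/4)M·gr.
Thus h_min = 2r + (1+k)r/2 = r(2 + 1.5/2) = 1.41 × 2.75 ≈ 3.88 m.

h_min ≈ 3.88 m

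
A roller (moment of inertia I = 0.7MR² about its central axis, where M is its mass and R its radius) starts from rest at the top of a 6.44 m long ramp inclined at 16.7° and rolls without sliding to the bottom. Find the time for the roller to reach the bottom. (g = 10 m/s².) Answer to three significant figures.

t ≈ 2.76 s

Here I = 0.7MR², so the shape factor k = I/(MR²) = 0.7.
Along the incline Mg sinθ − f = Ma, and torque about the center fR = Iα = kMR²(a/R) gives f = kMa.
Hence a = g sinθ/(1+k) = 10×sin16.7°/1.7 = 1.69 m/s².
With constant a from rest, t = √(2L/a) = √(2·6.44/1.69) ≈ 2.76 s.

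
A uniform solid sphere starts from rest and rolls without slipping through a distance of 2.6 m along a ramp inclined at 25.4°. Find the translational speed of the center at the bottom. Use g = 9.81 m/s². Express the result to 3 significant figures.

For this body I = (2/5)MR², i.e. k = I/(MR²) = 0.4.
Rolling without slipping gives ω = v/R, so the total kinetic energy is ½Mv² + ½Iω² = ½(1+k)Mv² = (7/10)Mv².
The vertical drop is h = L sinθ = 2.6 × sin25.4° = 1.115 m.
Setting Mgh = (7/10)Mv² gives v = √(2gh/(1+k)) = √(2·9.81·1.115/1.4) ≈ 3.95 m/s.

v ≈ 3.95 m/s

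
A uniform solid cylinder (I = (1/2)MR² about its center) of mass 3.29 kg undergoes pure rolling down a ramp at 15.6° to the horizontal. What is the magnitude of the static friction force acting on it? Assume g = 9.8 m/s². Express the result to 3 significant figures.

f ≈ 2.89 N

For this body I = (1/2)MR², i.e. k = I/(MR²) = 0.5.
Newton's second law down the slope: Mg sinθ − f = Ma. The torque equation fR = Iα (with α = a/R) gives f = kMa.
Combining, a = g sinθ/(1+k) and f = kMa = kMg sinθ/(1+k).
f = 0.5 × 3.29 × 9.8 × sin15.6° / 1.5 ≈ 2.89 N.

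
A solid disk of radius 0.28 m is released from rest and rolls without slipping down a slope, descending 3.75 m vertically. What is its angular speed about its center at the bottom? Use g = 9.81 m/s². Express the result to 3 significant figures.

ω ≈ 25.0 rad/s

With I = (1/2)MR², the ratio k = I/(MR²) is 0.5.
The rolling condition ω = v/R makes the rotational term ½I(v/R)² = ½kMv², so KE_total = ½(1+k)Mv² = (3/4)Mv².
Energy conservation Mgh = ½(1+k)Mv² gives v = √(2gh/(1+k)) = √(2 × 9.81 × 3.75 / 1.5) = 7.004 m/s.
Then ω = v/R = 7.004 / 0.28 ≈ 25.0 rad/s.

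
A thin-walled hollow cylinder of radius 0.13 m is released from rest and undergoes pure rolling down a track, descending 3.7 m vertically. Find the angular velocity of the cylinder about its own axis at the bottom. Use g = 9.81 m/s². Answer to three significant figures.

ω ≈ 46.3 rad/s

For this body I = MR², i.e. k = I/(MR²) = 1.
Since it rolls without slipping, ω = v/R and KE = ½Mv² + ½Iω² = ½(1+k)Mv² = Mv².
Energy conservation Mgh = ½(1+k)Mv² gives v = √(2gh/(1+k)) = √(2 × 9.81 × 3.7 / 2) = 6.025 m/s.
The angular speed follows from ω = v/R = 6.025/0.13 ≈ 46.3 rad/s.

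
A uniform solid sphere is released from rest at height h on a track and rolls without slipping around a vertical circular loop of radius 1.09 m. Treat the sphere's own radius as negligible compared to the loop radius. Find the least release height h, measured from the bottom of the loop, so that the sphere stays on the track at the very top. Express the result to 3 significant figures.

h_min ≈ 2.94 m

With I = (2/5)MR², the ratio k = I/(MR²) is 0.4.
At the top of the loop, the minimum-contact condition is Mg = Mv_top²/r, so v_top² = gr.
With ω = v/R, the kinetic energy at speed v is ½(1+k)Mv² = (7/10)Mv².
Energy conservation from release (height h) to the top (height 2r): Mgh = Mg(2r) + (7/10)M·gr.
Thus h_min = 2r + (1+k)r/2 = r(2 + 1.4/2) = 1.09 × 2.7 ≈ 2.94 m.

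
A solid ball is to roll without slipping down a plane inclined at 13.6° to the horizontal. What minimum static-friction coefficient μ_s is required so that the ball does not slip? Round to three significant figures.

Here I = (2/5)MR², so the shape factor k = I/(MR²) = 0.4.
Newton's second law down the slope: Mg sinθ − f = Ma. The torque equation fR = Iα (with α = a/R) gives f = kMa.
These give a = g sinθ/(1+k) and the required friction f = kMg sinθ/(1+k).
With N = Mg cosθ, the no-slip condition f ≤ μN gives μ_min = f/N = k tanθ/(1+k).
μ_min = 0.4 × tan13.6° / 1.4 ≈ 0.0691.

μ_min ≈ 0.0691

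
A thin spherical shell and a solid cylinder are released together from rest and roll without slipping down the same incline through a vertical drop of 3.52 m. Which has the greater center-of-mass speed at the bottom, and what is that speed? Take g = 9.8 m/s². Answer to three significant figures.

For rolling without slipping, Mgh = ½(1+k)Mv² where k = I/(MR²), so v = √(2gh/(1+k)).
Thin spherical shell: k = 2/3, giving v = √(2×9.8×3.52/1.667) = 6.434 m/s.
Solid cylinder: k = 0.5, giving v = √(2×9.8×3.52/1.5) = 6.782 m/s.
The smaller k wins: the solid cylinder, at ≈ 6.78 m/s.

the solid cylinder, at v ≈ 6.78 m/s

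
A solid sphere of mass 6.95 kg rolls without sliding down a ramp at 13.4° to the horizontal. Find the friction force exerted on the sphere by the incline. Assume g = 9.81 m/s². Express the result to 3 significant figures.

f ≈ 4.51 N

The moment of inertia is (2/5)MR², giving k ≡ I/(MR²) = 0.4.
Newton's second law down the slope: Mg sinθ − f = Ma. The torque equation fR = Iα (with α = a/R) gives f = kMa.
Combining, a = g sinθ/(1+k) and f = kMa = kMg sinθ/(1+k).
f = 0.4 × 6.95 × 9.81 × sin13.4° / 1.4 ≈ 4.51 N.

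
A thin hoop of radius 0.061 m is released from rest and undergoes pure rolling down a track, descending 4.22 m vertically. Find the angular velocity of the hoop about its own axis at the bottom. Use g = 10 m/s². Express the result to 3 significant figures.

ω ≈ 106 rad/s

The moment of inertia is MR², giving k ≡ I/(MR²) = 1.
The rolling condition ω = v/R makes the rotational term ½I(v/R)² = ½kMv², so KE_total = ½(1+k)Mv² = Mv².
Energy conservation Mgh = ½(1+k)Mv² gives v = √(2gh/(1+k)) = √(2 × 10 × 4.22 / 2) = 6.496 m/s.
Then ω = v/R = 6.496 / 0.061 ≈ 106 rad/s.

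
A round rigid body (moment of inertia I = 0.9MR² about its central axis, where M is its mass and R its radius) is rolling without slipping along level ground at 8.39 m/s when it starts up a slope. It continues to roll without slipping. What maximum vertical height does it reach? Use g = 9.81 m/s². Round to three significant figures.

h ≈ 6.82 m

For this body I = 0.9MR², i.e. k = I/(MR²) = 0.9.
Rolling without slipping gives ω = v/R, so the total kinetic energy is ½Mv² + ½Iω² = ½(1+k)Mv² = (19/20)Mv².
At the top the kinetic energy is zero, so (19/20)Mv₀² = Mgh.
Thus h = (1+k)v₀²/(2g) = 1.9 × 8.39² / (2 × 9.81) ≈ 6.82 m.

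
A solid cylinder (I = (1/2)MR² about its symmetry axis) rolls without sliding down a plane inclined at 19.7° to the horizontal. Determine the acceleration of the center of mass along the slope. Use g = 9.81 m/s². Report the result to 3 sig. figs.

For this body I = (1/2)MR², i.e. k = I/(MR²) = 0.5.
Translational: Mg sinθ − f = Ma. Rotational about the CM: fR = Iα = kMRa, so f = kMa.
Eliminating f: Mg sinθ = (1+k)Ma, so a = g sinθ/(1+k) = 9.81 × sin19.7° / 1.5 ≈ 2.20 m/s².

a ≈ 2.20 m/s²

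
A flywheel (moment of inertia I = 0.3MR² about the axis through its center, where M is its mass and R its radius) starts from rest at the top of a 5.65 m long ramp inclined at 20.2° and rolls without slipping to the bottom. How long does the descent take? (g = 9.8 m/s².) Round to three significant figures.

t ≈ 2.08 s

For this body I = 0.3MR², i.e. k = I/(MR²) = 0.3.
Along the incline Mg sinθ − f = Ma, and torque about the center fR = Iα = kMR²(a/R) gives f = kMa.
Hence a = g sinθ/(1+k) = 9.8×sin20.2°/1.3 = 2.603 m/s².
Starting from rest, L = ½at², so t = √(2L/a) = √(2×5.65/2.603) ≈ 2.08 s.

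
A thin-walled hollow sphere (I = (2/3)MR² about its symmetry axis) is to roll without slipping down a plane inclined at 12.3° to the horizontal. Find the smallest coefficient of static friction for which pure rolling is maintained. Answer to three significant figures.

Here I = (2/3)MR², so the shape factor k = I/(MR²) = 2/3.
Translational: Mg sinθ − f = Ma. Rotational about the CM: fR = Iα = kMRa, so f = kMa.
These give a = g sinθ/(1+k) and the required friction f = kMg sinθ/(1+k).
With N = Mg cosθ, the no-slip condition f ≤ μN gives μ_min = f/N = k tanθ/(1+k).
μ_min = (2/3) × tan12.3° / 1.667 ≈ 0.0872.

μ_min ≈ 0.0872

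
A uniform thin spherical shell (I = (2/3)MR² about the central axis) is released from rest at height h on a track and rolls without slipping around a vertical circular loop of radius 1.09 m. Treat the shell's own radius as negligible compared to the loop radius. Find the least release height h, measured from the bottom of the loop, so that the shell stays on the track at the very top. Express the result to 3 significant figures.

h_min ≈ 3.09 m

For this body I = (2/3)MR², i.e. k = I/(MR²) = 2/3.
At the top of the loop, the minimum-contact condition is Mg = Mv_top²/r, so v_top² = gr.
With ω = v/R, the kinetic energy at speed v is ½(1+k)Mv² = (5/6)Mv².
Energy conservation from release (height h) to the top (height 2r): Mgh = Mg(2r) + (5/6)M·gr.
Thus h_min = 2r + (1+k)r/2 = r(2 + 1.667/2) = 1.09 × 2.833 ≈ 3.09 m.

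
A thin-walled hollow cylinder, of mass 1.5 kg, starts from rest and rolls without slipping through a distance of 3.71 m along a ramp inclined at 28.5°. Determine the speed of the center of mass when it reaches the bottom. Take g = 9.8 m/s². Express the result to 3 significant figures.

v ≈ 4.17 m/s

Here I = MR², so the shape factor k = I/(MR²) = 1.
The rolling condition ω = v/R makes the rotational term ½I(v/R)² = ½kMv², so KE_total = ½(1+k)Mv² = Mv².
The vertical drop is h = L sinθ = 3.71 × sin28.5° = 1.77 m.
Setting Mgh = Mv² gives v = √(2gh/(1+k)) = √(2·9.8·1.77/2) ≈ 4.17 m/s.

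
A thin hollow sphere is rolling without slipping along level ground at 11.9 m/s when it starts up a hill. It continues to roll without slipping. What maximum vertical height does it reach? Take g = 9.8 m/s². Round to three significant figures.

h ≈ 12.0 m

With I = (2/3)MR², the ratio k = I/(MR²) is 2/3.
The rolling condition ω = v/R makes the rotational term ½I(v/R)² = ½kMv², so KE_total = ½(1+k)Mv² = (5/6)Mv².
At the top the kinetic energy is zero, so (5/6)Mv₀² = Mgh.
Thus h = (1+k)v₀²/(2g) = 1.667 × 11.9² / (2 × 9.8) ≈ 12.0 m.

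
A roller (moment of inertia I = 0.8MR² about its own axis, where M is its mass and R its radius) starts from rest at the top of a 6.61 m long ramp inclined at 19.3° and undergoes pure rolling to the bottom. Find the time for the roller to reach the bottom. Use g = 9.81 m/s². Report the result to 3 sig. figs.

Here I = 0.8MR², so the shape factor k = I/(MR²) = 0.8.
Newton's second law down the slope: Mg sinθ − f = Ma. The torque equation fR = Iα (with α = a/R) gives f = kMa.
Hence a = g sinθ/(1+k) = 9.81×sin19.3°/1.8 = 1.801 m/s².
With constant a from rest, t = √(2L/a) = √(2·6.61/1.801) ≈ 2.71 s.

t ≈ 2.71 s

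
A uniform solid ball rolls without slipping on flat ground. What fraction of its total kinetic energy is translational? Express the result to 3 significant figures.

With I = (2/5)MR², the ratio k = I/(MR²) is 0.4.
Since ω = v/R, the translational part is ½Mv² and the rotational part is ½I(v/R)² = ½kMv²; the total is ½(1+k)Mv².
The translational fraction is therefore 1/(1+k) = 1/1.4 ≈ 0.714.

fraction ≈ 0.714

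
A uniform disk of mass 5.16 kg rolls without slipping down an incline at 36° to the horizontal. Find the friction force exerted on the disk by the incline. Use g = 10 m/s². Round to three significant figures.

With I = (1/2)MR², the ratio k = I/(MR²) is 0.5.
Along the incline Mg sinθ − f = Ma, and torque about the center fR = Iα = kMR²(a/R) gives f = kMa.
Combining, a = g sinθ/(1+k) and f = kMa = kMg sinθ/(1+k).
f = 0.5 × 5.16 × 10 × sin36° / 1.5 ≈ 10.1 N.

f ≈ 10.1 N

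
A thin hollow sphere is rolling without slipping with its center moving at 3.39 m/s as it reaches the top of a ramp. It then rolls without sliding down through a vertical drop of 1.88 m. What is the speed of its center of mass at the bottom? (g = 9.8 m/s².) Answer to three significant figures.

For this body I = (2/3)MR², i.e. k = I/(MR²) = 2/3.
Since it rolls without slipping, ω = v/R and KE = ½Mv² + ½Iω² = ½(1+k)Mv² = (5/6)Mv².
Conserving energy between top and bottom: (5/6)Mv² = (5/6)Mv₀² + Mgh, hence v² = v₀² + 2gh/(1+k).
v = √(3.39² + 2×9.8×1.88/1.667) = √33.6 ≈ 5.80 m/s.

v ≈ 5.80 m/s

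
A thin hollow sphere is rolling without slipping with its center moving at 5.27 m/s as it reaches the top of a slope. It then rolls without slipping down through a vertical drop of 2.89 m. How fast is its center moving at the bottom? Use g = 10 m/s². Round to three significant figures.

v ≈ 7.90 m/s

The moment of inertia is (2/3)MR², giving k ≡ I/(MR²) = 2/3.
The rolling condition ω = v/R makes the rotational term ½I(v/R)² = ½kMv², so KE_total = ½(1+k)Mv² = (5/6)Mv².
Energy conservation: (5/6)Mv₀² + Mgh = (5/6)Mv², so v² = v₀² + 2gh/(1+k).
v = √(5.27² + 2×10×2.89/1.667) = √62.45 ≈ 7.90 m/s.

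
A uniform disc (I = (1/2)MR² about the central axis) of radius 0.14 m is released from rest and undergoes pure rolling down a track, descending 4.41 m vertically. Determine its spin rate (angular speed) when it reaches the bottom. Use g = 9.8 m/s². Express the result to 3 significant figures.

With I = (1/2)MR², the ratio k = I/(MR²) is 0.5.
Pure rolling means v = ωR; then KE = ½Mv² + ½I(v/R)² = ½(1+k)Mv² = (3/4)Mv².
Energy conservation Mgh = ½(1+k)Mv² gives v = √(2gh/(1+k)) = √(2 × 9.8 × 4.41 / 1.5) = 7.591 m/s.
The angular speed follows from ω = v/R = 7.591/0.14 ≈ 54.2 rad/s.

ω ≈ 54.2 rad/s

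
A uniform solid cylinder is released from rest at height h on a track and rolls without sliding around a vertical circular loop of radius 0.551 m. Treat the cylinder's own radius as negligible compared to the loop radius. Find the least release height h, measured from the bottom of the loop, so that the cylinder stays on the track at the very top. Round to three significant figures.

h_min ≈ 1.52 m

With I = (1/2)MR², the ratio k = I/(MR²) is 0.5.
At the top of the loop, the minimum-contact condition is Mg = Mv_top²/r, so v_top² = gr.
With ω = v/R, the kinetic energy at speed v is ½(1+k)Mv² = (3/4)Mv².
Energy conservation from release (height h) to the top (height 2r): Mgh = Mg(2r) + (3/4)M·gr.
Thus h_min = 2r + (1+k)r/2 = r(2 + 1.5/2) = 0.551 × 2.75 ≈ 1.52 m.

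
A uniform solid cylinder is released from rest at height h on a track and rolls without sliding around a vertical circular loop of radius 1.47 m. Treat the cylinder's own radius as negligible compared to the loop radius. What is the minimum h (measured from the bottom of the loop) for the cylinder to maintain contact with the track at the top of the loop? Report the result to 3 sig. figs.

The moment of inertia is (1/2)MR², giving k ≡ I/(MR²) = 0.5.
At the top, contact is just lost when gravity alone supplies the centripetal force: Mg = Mv_top²/r, i.e. v_top² = gr.
With ω = v/R, the kinetic energy at speed v is ½(1+k)Mv² = (3/4)Mv².
Energy conservation from release (height h) to the top (height 2r): Mgh = Mg(2r) + (3/4)M·gr.
Thus h_min = 2r + (1+k)r/2 = r(2 + 1.5/2) = 1.47 × 2.75 ≈ 4.04 m.

h_min ≈ 4.04 m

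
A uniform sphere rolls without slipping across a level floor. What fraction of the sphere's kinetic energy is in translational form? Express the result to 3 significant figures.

Here I = (2/5)MR², so the shape factor k = I/(MR²) = 0.4.
With ω = v/R, KE_trans = ½Mv² and KE_rot = ½Iω² = ½kMv², so KE_total = ½(1+k)Mv².
The translational fraction is therefore 1/(1+k) = 1/1.4 ≈ 0.714.

fraction ≈ 0.714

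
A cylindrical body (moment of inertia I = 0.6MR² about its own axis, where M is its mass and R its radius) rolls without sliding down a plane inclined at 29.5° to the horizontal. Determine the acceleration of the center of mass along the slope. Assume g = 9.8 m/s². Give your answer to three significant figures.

Here I = 0.6MR², so the shape factor k = I/(MR²) = 0.6.
Translational: Mg sinθ − f = Ma. Rotational about the CM: fR = Iα = kMRa, so f = kMa.
Eliminating f: Mg sinθ = (1+k)Ma, so a = g sinθ/(1+k) = 9.8 × sin29.5° / 1.6 ≈ 3.02 m/s².

a ≈ 3.02 m/s²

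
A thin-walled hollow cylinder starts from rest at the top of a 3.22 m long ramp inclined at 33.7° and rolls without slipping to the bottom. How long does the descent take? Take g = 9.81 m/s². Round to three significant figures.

t ≈ 1.54 s

The moment of inertia is MR², giving k ≡ I/(MR²) = 1.
Newton's second law down the slope: Mg sinθ − f = Ma. The torque equation fR = Iα (with α = a/R) gives f = kMa.
Hence a = g sinθ/(1+k) = 9.81×sin33.7°/2 = 2.722 m/s².
Starting from rest, L = ½at², so t = √(2L/a) = √(2×3.22/2.722) ≈ 1.54 s.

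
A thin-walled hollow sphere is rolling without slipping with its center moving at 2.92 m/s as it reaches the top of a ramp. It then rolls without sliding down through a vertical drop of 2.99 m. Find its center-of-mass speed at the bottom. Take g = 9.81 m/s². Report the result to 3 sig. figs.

The moment of inertia is (2/3)MR², giving k ≡ I/(MR²) = 2/3.
Since it rolls without slipping, ω = v/R and KE = ½Mv² + ½Iω² = ½(1+k)Mv² = (5/6)Mv².
Energy conservation: (5/6)Mv₀² + Mgh = (5/6)Mv², so v² = v₀² + 2gh/(1+k).
v = √(2.92² + 2×9.81×2.99/1.667) = √43.72 ≈ 6.61 m/s.

v ≈ 6.61 m/s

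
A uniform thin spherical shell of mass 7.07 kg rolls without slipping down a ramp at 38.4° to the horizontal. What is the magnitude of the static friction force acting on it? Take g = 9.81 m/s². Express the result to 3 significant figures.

f ≈ 17.2 N

The moment of inertia is (2/3)MR², giving k ≡ I/(MR²) = 2/3.
Translational: Mg sinθ − f = Ma. Rotational about the CM: fR = Iα = kMRa, so f = kMa.
Combining, a = g sinθ/(1+k) and f = kMa = kMg sinθ/(1+k).
f = (2/3) × 7.07 × 9.81 × sin38.4° / 1.667 ≈ 17.2 N.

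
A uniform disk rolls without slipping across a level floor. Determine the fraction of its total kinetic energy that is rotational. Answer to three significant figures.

fraction ≈ 0.333

The moment of inertia is (1/2)MR², giving k ≡ I/(MR²) = 0.5.
With ω = v/R, KE_trans = ½Mv² and KE_rot = ½Iω² = ½kMv², so KE_total = ½(1+k)Mv².
The rotational fraction is therefore k/(1+k) = 0.5/1.5 ≈ 0.333.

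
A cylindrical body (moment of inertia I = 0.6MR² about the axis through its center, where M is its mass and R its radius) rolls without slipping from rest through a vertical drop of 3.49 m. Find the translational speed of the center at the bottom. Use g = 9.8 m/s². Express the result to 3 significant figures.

v ≈ 6.54 m/s

With I = 0.6MR², the ratio k = I/(MR²) is 0.6.
Pure rolling means v = ωR; then KE = ½Mv² + ½I(v/R)² = ½(1+k)Mv² = (4/5)Mv².
Setting Mgh = (4/5)Mv² gives v = √(2gh/(1+k)) = √(2·9.8·3.49/1.6) ≈ 6.54 m/s.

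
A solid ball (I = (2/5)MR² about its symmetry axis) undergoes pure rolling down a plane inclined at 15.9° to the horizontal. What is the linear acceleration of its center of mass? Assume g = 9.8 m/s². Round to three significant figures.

With I = (2/5)MR², the ratio k = I/(MR²) is 0.4.
Newton's second law down the slope: Mg sinθ − f = Ma. The torque equation fR = Iα (with α = a/R) gives f = kMa.
Eliminating f: Mg sinθ = (1+k)Ma, so a = g sinθ/(1+k) = 9.8 × sin15.9° / 1.4 ≈ 1.92 m/s².

a ≈ 1.92 m/s²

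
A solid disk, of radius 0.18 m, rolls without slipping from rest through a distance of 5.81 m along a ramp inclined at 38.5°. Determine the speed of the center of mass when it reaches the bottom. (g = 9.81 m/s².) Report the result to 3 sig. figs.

v ≈ 6.88 m/s

The moment of inertia is (1/2)MR², giving k ≡ I/(MR²) = 0.5.
Rolling without slipping gives ω = v/R, so the total kinetic energy is ½Mv² + ½Iω² = ½(1+k)Mv² = (3/4)Mv².
The vertical drop is h = L sinθ = 5.81 × sin38.5° = 3.617 m.
Energy conservation: Mgh = (3/4)Mv², so v = √(2gh/(1+k)) = √(2 × 9.81 × 3.617 / 1.5) ≈ 6.88 m/s.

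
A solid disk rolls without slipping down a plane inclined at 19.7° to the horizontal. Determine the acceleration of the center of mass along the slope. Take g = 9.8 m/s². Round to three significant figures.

Here I = (1/2)MR², so the shape factor k = I/(MR²) = 0.5.
Along the incline Mg sinθ − f = Ma, and torque about the center fR = Iα = kMR²(a/R) gives f = kMa.
Eliminating f: Mg sinθ = (1+k)Ma, so a = g sinθ/(1+k) = 9.8 × sin19.7° / 1.5 ≈ 2.20 m/s².

a ≈ 2.20 m/s²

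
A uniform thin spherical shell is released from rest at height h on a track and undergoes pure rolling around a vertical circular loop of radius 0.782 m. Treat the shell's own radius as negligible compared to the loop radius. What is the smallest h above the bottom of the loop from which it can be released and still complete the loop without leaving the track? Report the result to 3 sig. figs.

Here I = (2/3)MR², so the shape factor k = I/(MR²) = 2/3.
At the top of the loop, the minimum-contact condition is Mg = Mv_top²/r, so v_top² = gr.
With ω = v/R, the kinetic energy at speed v is ½(1+k)Mv² = (5/6)Mv².
Energy conservation from release (height h) to the top (height 2r): Mgh = Mg(2r) + (5/6)M·gr.
Thus h_min = 2r + (1+k)r/2 = r(2 + 1.667/2) = 0.782 × 2.833 ≈ 2.22 m.

h_min ≈ 2.22 m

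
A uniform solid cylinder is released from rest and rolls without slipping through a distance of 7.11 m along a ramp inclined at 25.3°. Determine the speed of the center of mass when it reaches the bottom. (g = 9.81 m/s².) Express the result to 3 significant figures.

v ≈ 6.30 m/s

For this body I = (1/2)MR², i.e. k = I/(MR²) = 0.5.
The rolling condition ω = v/R makes the rotational term ½I(v/R)² = ½kMv², so KE_total = ½(1+k)Mv² = (3/4)Mv².
The vertical drop is h = L sinθ = 7.11 × sin25.3° = 3.039 m.
Setting Mgh = (3/4)Mv² gives v = √(2gh/(1+k)) = √(2·9.81·3.039/1.5) ≈ 6.30 m/s.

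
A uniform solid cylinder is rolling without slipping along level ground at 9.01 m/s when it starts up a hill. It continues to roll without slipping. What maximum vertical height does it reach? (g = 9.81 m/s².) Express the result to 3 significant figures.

The moment of inertia is (1/2)MR², giving k ≡ I/(MR²) = 0.5.
Pure rolling means v = ωR; then KE = ½Mv² + ½I(v/R)² = ½(1+k)Mv² = (3/4)Mv².
All of this converts to potential energy at the highest point: (3/4)Mv₀² = Mgh.
Thus h = (1+k)v₀²/(2g) = 1.5 × 9.01² / (2 × 9.81) ≈ 6.21 m.

h ≈ 6.21 m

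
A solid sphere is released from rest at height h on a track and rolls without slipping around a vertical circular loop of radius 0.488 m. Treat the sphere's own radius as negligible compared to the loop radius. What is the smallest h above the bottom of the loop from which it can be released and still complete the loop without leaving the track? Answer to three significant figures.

With I = (2/5)MR², the ratio k = I/(MR²) is 0.4.
At the top of the loop, the minimum-contact condition is Mg = Mv_top²/r, so v_top² = gr.
With ω = v/R, the kinetic energy at speed v is ½(1+k)Mv² = (7/10)Mv².
Energy conservation from release (height h) to the top (height 2r): Mgh = Mg(2r) + (7/10)M·gr.
Thus h_min = 2r + (1+k)r/2 = r(2 + 1.4/2) = 0.488 × 2.7 ≈ 1.32 m.

h_min ≈ 1.32 m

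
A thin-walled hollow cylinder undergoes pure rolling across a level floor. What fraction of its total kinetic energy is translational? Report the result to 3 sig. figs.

Here I = MR², so the shape factor k = I/(MR²) = 1.
Since ω = v/R, the translational part is ½Mv² and the rotational part is ½I(v/R)² = ½kMv²; the total is ½(1+k)Mv².
The translational fraction is therefore 1/(1+k) = 1/2 ≈ 0.500.

fraction ≈ 0.500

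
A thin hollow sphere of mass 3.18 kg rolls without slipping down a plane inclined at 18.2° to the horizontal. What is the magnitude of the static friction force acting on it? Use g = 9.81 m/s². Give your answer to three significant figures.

Here I = (2/3)MR², so the shape factor k = I/(MR²) = 2/3.
Newton's second law down the slope: Mg sinθ − f = Ma. The torque equation fR = Iα (with α = a/R) gives f = kMa.
Combining, a = g sinθ/(1+k) and f = kMa = kMg sinθ/(1+k).
f = (2/3) × 3.18 × 9.81 × sin18.2° / 1.667 ≈ 3.90 N.

f ≈ 3.90 N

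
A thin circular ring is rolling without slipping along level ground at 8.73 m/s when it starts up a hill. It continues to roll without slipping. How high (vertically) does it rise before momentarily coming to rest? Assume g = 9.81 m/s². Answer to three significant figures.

Here I = MR², so the shape factor k = I/(MR²) = 1.
Rolling without slipping gives ω = v/R, so the total kinetic energy is ½Mv² + ½Iω² = ½(1+k)Mv² = Mv².
At the top the kinetic energy is zero, so Mv₀² = Mgh.
Thus h = (1+k)v₀²/(2g) = 2 × 8.73² / (2 × 9.81) ≈ 7.77 m.

h ≈ 7.77 m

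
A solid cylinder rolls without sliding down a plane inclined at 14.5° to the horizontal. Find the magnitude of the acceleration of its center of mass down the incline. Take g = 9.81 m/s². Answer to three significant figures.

With I = (1/2)MR², the ratio k = I/(MR²) is 0.5.
Along the incline Mg sinθ − f = Ma, and torque about the center fR = Iα = kMR²(a/R) gives f = kMa.
Eliminating f: Mg sinθ = (1+k)Ma, so a = g sinθ/(1+k) = 9.81 × sin14.5° / 1.5 ≈ 1.64 m/s².

a ≈ 1.64 m/s²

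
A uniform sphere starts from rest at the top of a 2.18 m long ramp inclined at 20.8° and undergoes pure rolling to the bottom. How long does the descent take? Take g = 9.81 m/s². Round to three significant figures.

t ≈ 1.32 s

The moment of inertia is (2/5)MR², giving k ≡ I/(MR²) = 0.4.
Along the incline Mg sinθ − f = Ma, and torque about the center fR = Iα = kMR²(a/R) gives f = kMa.
Hence a = g sinθ/(1+k) = 9.81×sin20.8°/1.4 = 2.488 m/s².
Starting from rest, L = ½at², so t = √(2L/a) = √(2×2.18/2.488) ≈ 1.32 s.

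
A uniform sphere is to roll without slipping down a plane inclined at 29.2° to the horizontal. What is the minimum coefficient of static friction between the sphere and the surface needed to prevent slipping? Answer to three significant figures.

μ_min ≈ 0.160

Here I = (2/5)MR², so the shape factor k = I/(MR²) = 0.4.
Along the incline Mg sinθ − f = Ma, and torque about the center fR = Iα = kMR²(a/R) gives f = kMa.
These give a = g sinθ/(1+k) and the required friction f = kMg sinθ/(1+k).
With N = Mg cosθ, the no-slip condition f ≤ μN gives μ_min = f/N = k tanθ/(1+k).
μ_min = 0.4 × tan29.2° / 1.4 ≈ 0.160.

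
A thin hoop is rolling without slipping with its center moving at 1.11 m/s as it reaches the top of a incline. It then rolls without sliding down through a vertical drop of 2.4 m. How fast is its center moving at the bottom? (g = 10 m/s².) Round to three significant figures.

The moment of inertia is MR², giving k ≡ I/(MR²) = 1.
Rolling without slipping gives ω = v/R, so the total kinetic energy is ½Mv² + ½Iω² = ½(1+k)Mv² = Mv².
Energy conservation: Mv₀² + Mgh = Mv², so v² = v₀² + 2gh/(1+k).
v = √(1.11² + 2×10×2.4/2) = √25.23 ≈ 5.02 m/s.

v ≈ 5.02 m/s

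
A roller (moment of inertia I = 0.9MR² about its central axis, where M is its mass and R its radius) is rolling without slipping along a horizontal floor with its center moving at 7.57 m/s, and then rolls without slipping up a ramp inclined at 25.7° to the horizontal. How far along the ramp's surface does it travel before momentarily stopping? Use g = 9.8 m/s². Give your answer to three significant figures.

d ≈ 12.8 m

The moment of inertia is 0.9MR², giving k ≡ I/(MR²) = 0.9.
Rolling without slipping gives ω = v/R, so the total kinetic energy is ½Mv² + ½Iω² = ½(1+k)Mv² = (19/20)Mv².
Setting this equal to Mgh gives the vertical rise h = (1+k)v₀²/(2g) = 1.9×7.57²/(2×9.8) = 5.555 m.
The distance along the slope is d = h/sinθ = 5.555/sin25.7° ≈ 12.8 m.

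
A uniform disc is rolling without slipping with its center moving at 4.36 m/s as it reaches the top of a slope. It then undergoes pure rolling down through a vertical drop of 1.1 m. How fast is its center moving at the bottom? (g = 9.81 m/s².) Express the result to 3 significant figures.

The moment of inertia is (1/2)MR², giving k ≡ I/(MR²) = 0.5.
Since it rolls without slipping, ω = v/R and KE = ½Mv² + ½Iω² = ½(1+k)Mv² = (3/4)Mv².
Conserving energy between top and bottom: (3/4)Mv² = (3/4)Mv₀² + Mgh, hence v² = v₀² + 2gh/(1+k).
v = √(4.36² + 2×9.81×1.1/1.5) = √33.4 ≈ 5.78 m/s.

v ≈ 5.78 m/s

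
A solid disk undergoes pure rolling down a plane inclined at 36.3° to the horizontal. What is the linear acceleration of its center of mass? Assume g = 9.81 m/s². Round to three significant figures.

Here I = (1/2)MR², so the shape factor k = I/(MR²) = 0.5.
Along the incline Mg sinθ − f = Ma, and torque about the center fR = Iα = kMR²(a/R) gives f = kMa.
Eliminating f: Mg sinθ = (1+k)Ma, so a = g sinθ/(1+k) = 9.81 × sin36.3° / 1.5 ≈ 3.87 m/s².

a ≈ 3.87 m/s²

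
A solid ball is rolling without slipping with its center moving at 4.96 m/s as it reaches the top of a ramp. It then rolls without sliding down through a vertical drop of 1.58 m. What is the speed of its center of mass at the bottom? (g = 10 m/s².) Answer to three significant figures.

v ≈ 6.87 m/s

With I = (2/5)MR², the ratio k = I/(MR²) is 0.4.
Rolling without slipping gives ω = v/R, so the total kinetic energy is ½Mv² + ½Iω² = ½(1+k)Mv² = (7/10)Mv².
Conserving energy between top and bottom: (7/10)Mv² = (7/10)Mv₀² + Mgh, hence v² = v₀² + 2gh/(1+k).
v = √(4.96² + 2×10×1.58/1.4) = √47.17 ≈ 6.87 m/s.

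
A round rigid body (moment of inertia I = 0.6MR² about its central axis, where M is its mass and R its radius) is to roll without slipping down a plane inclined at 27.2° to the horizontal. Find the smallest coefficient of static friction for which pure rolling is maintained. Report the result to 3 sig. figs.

μ_min ≈ 0.193

The moment of inertia is 0.6MR², giving k ≡ I/(MR²) = 0.6.
Newton's second law down the slope: Mg sinθ − f = Ma. The torque equation fR = Iα (with α = a/R) gives f = kMa.
These give a = g sinθ/(1+k) and the required friction f = kMg sinθ/(1+k).
The normal force is N = Mg cosθ, so μ_min = f/N = k tanθ/(1+k).
μ_min = 0.6 × tan27.2° / 1.6 ≈ 0.193.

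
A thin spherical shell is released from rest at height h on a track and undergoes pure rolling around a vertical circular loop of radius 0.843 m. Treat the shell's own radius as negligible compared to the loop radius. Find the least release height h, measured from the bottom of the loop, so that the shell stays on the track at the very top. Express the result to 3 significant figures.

The moment of inertia is (2/3)MR², giving k ≡ I/(MR²) = 2/3.
At the top of the loop, the minimum-contact condition is Mg = Mv_top²/r, so v_top² = gr.
With ω = v/R, the kinetic energy at speed v is ½(1+k)Mv² = (5/6)Mv².
Energy conservation from release (height h) to the top (height 2r): Mgh = Mg(2r) + (5/6)M·gr.
Thus h_min = 2r + (1+k)r/2 = r(2 + 1.667/2) = 0.843 × 2.833 ≈ 2.39 m.

h_min ≈ 2.39 m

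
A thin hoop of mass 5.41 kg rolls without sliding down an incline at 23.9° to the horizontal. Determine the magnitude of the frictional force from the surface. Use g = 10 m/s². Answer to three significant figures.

f ≈ 11.0 N

For this body I = MR², i.e. k = I/(MR²) = 1.
Translational: Mg sinθ − f = Ma. Rotational about the CM: fR = Iα = kMRa, so f = kMa.
Combining, a = g sinθ/(1+k) and f = kMa = kMg sinθ/(1+k).
f = 1 × 5.41 × 10 × sin23.9° / 2 ≈ 11.0 N.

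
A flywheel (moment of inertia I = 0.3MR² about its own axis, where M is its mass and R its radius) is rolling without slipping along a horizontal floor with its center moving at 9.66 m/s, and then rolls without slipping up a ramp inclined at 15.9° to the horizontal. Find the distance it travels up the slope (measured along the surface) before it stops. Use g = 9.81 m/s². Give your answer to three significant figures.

d ≈ 22.6 m

The moment of inertia is 0.3MR², giving k ≡ I/(MR²) = 0.3.
Pure rolling means v = ωR; then KE = ½Mv² + ½I(v/R)² = ½(1+k)Mv² = (13/20)Mv².
Setting this equal to Mgh gives the vertical rise h = (1+k)v₀²/(2g) = 1.3×9.66²/(2×9.81) = 6.183 m.
Along the incline, d = h/sinθ = 6.183/sin15.9° ≈ 22.6 m.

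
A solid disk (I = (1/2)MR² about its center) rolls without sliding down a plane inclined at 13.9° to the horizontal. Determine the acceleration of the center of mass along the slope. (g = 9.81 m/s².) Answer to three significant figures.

Here I = (1/2)MR², so the shape factor k = I/(MR²) = 0.5.
Translational: Mg sinθ − f = Ma. Rotational about the CM: fR = Iα = kMRa, so f = kMa.
Eliminating f: Mg sinθ = (1+k)Ma, so a = g sinθ/(1+k) = 9.81 × sin13.9° / 1.5 ≈ 1.57 m/s².

a ≈ 1.57 m/s²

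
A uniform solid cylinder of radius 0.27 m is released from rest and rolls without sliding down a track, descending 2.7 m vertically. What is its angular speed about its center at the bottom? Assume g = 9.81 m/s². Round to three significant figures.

ω ≈ 22.0 rad/s

For this body I = (1/2)MR², i.e. k = I/(MR²) = 0.5.
Since it rolls without slipping, ω = v/R and KE = ½Mv² + ½Iω² = ½(1+k)Mv² = (3/4)Mv².
Energy conservation Mgh = ½(1+k)Mv² gives v = √(2gh/(1+k)) = √(2 × 9.81 × 2.7 / 1.5) = 5.943 m/s.
Then ω = v/R = 5.943 / 0.27 ≈ 22.0 rad/s.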